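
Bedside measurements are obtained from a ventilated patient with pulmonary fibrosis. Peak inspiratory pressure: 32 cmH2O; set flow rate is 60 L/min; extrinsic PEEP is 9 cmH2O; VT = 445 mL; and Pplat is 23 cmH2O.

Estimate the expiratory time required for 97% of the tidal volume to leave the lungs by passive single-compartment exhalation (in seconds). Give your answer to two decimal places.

1.00

Flow: 60 L/min ÷ 60 = 1 L/s.
R = (PIP − Pplat)/V̇ = (32 − 23) / 1 = 9.0/1 = 9.0 cmH2O·s/L.
C = Vt/(Pplat − PEEP) = 445.0 / (23 − 9) = 445.0/14.0 = 31.786 mL/cmH2O.
τ = R × C = 9.0 × 0.03179 L/cmH2O = 0.2861 s.
t = −τ·ln(1 − 0.97) = −0.2861·ln(0.03) = 1.003 s.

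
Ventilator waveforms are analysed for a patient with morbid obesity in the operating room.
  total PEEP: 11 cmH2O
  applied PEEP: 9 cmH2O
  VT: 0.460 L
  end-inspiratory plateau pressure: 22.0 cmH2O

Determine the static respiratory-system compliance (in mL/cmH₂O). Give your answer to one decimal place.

End-expiratory occlusion gives total PEEP = 11 cmH2O (intrinsic PEEP = 11 − 9 = 2). Use total PEEP for the elastic gradient.
Cstat = Vt / (Pplat − PEEPtotal) = 460 / (22.0 − 11) = 460 / 11.0 = 41.818 mL/cmH2O.

41.8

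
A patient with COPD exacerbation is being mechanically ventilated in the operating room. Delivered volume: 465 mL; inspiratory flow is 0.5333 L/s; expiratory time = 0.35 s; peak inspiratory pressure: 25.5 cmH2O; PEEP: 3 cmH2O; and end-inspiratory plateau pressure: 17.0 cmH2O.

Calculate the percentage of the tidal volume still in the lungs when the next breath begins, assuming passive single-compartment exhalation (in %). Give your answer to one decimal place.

51.6

R = (PIP − Pplat)/V̇ = (25.5 − 17.0) / 0.5333 = 8.5/0.5333 = 15.938 cmH2O·s/L.
C = Vt/(Pplat − PEEP) = 465.0 / (17.0 − 3) = 465.0/14.0 = 33.214 mL/cmH2O.
τ = R × C = 15.938 × 0.03321 L/cmH2O = 0.5293 s.
Fraction remaining at end-expiration = e^(−Te/τ) = e^(−0.35/0.5293) = 0.5162 → 51.62%.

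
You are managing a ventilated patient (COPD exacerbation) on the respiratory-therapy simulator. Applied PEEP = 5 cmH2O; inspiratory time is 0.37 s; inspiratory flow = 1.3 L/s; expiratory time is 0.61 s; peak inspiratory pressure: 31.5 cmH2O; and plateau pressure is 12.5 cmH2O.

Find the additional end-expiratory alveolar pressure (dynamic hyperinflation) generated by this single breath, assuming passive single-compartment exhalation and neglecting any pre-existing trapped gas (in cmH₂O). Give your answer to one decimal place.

3.9

Vt = flow × Ti = 1.3 L/s × 0.37 s × 1000 mL/L = 481.0 mL.
R = (PIP − Pplat)/V̇ = (31.5 − 12.5) / 1.3 = 19.0/1.3 = 14.615 cmH2O·s/L.
C = Vt/(Pplat − PEEP) = 481.0 / (12.5 − 5) = 481.0/7.5 = 64.133 mL/cmH2O.
τ = R × C = 14.615 × 0.06413 L/cmH2O = 0.9373 s.
Fraction remaining = e^(−Te/τ) = e^(−0.61/0.9373) = 0.5216; trapped volume = 481.0 × 0.5216 = 250.89 mL.
Additional alveolar pressure from trapping ≈ V_trapped / C = 250.89 / 64.133 = 3.912 cmH2O.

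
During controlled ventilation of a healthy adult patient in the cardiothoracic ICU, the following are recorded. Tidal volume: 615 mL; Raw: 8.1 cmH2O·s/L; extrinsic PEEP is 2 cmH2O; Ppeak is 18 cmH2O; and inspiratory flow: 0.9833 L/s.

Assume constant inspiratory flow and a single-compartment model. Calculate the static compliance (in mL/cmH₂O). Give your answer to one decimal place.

76.5

Equation of motion (constant flow): PIP = Vt/C + R·V̇ + PEEP.
Vt/C = PIP − R·V̇ − PEEP = 18 − 8.1×0.9833 − 2 = 18 − 7.965 − 2 = 8.035 cmH2O.
C = Vt / 8.035 = 615 / 8.035 = 76.54 mL/cmH2O.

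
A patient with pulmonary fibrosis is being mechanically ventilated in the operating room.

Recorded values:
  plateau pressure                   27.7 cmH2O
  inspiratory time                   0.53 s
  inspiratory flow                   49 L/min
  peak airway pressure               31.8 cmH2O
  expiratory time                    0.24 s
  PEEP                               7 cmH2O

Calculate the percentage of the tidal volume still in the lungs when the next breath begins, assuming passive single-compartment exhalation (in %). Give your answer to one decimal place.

10.2

Flow: 49 L/min ÷ 60 = 0.8167 L/s.
Vt = flow × Ti = 0.8167 L/s × 0.53 s × 1000 mL/L = 432.85 mL.
R = (PIP − Pplat)/V̇ = (31.8 − 27.7) / 0.8167 = 4.1/0.8167 = 5.02 cmH2O·s/L.
C = Vt/(Pplat − PEEP) = 432.85 / (27.7 − 7) = 432.85/20.7 = 20.911 mL/cmH2O.
τ = R × C = 5.02 × 0.02091 L/cmH2O = 0.105 s.
Fraction remaining at end-expiration = e^(−Te/τ) = e^(−0.24/0.105) = 0.1017 → 10.17%.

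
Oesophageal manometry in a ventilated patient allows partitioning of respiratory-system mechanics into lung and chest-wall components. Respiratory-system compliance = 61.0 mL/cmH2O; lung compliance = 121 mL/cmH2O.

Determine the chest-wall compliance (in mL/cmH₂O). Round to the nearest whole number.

123

1/Ccw = 1/Crs − 1/CL.
1/Ccw = 1/61.0 − 1/121 = 0.008129.
Ccw = 123.02 mL/cmH2O.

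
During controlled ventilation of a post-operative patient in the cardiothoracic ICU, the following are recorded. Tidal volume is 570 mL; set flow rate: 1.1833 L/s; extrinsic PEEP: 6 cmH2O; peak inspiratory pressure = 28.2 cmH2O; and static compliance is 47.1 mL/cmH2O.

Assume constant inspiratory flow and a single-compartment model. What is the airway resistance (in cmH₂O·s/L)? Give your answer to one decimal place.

Equation of motion (constant flow): PIP = Vt/C + R·V̇ + PEEP.
R·V̇ = PIP − Vt/C − PEEP = 28.2 − 570/47.1 − 6 = 28.2 − 12.102 − 6 = 10.098 cmH2O.
R = 10.098 / 1.1833 = 8.534 cmH2O·s/L.

8.5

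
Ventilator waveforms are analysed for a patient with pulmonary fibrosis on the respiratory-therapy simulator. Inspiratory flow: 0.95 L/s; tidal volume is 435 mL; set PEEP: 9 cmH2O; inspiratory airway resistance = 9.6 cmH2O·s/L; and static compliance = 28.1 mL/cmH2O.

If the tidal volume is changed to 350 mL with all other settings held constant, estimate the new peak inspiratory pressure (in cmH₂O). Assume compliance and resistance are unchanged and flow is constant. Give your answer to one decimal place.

PIP = Vt/C + R·V̇ + PEEP (constant-flow equation of motion).
Only the elastic term changes: ΔPIP = ΔVt / C = (350 − 435) / 28.1 = -3.025 cmH2O.
Original PIP = 435/28.1 + 9.6×0.95 + 9 = 33.6 cmH2O; new PIP = 33.6 + (-3.025) = 30.575 cmH2O.

30.6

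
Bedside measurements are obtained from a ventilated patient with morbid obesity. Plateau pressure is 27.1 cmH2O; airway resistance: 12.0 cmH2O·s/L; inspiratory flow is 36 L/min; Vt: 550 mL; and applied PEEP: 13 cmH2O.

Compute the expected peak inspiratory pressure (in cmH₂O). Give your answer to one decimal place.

Flow: 36 L/min ÷ 60 = 0.6 L/s.
PIP = Pplat + Raw × flow = 27.1 + 12.0 × 0.6 = 27.1 + 7.2 = 34.3 cmH2O.

34.3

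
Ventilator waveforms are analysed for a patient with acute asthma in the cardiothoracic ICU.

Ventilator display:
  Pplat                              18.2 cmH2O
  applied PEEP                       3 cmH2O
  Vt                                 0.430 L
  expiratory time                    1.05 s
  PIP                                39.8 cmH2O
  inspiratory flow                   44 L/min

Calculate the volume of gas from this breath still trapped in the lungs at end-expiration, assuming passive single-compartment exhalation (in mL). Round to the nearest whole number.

Flow: 44 L/min ÷ 60 = 0.7333 L/s.
R = (PIP − Pplat)/V̇ = (39.8 − 18.2) / 0.7333 = 21.6/0.7333 = 29.456 cmH2O·s/L.
C = Vt/(Pplat − PEEP) = 430.0 / (18.2 − 3) = 430.0/15.2 = 28.289 mL/cmH2O.
τ = R × C = 29.456 × 0.02829 L/cmH2O = 0.8333 s.
Fraction remaining = e^(−Te/τ) = e^(−1.05/0.8333) = 0.2836.
Trapped volume = 430.0 × 0.2836 = 121.95 mL.

122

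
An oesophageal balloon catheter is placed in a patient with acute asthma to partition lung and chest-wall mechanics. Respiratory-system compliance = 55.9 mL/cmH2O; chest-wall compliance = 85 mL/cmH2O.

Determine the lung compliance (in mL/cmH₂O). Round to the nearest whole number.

1/CL = 1/Crs − 1/Ccw.
1/CL = 1/55.9 − 1/85 = 0.006124.
CL = 163.29 mL/cmH2O.

163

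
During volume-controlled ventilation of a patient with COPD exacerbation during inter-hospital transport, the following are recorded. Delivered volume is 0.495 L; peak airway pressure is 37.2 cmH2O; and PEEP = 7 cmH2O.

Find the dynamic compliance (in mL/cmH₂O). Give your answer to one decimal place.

16.4

Dynamic compliance = Vt / (PIP − PEEP) = 495 / (37.2 − 7) = 495 / 30.2 = 16.391 mL/cmH2O.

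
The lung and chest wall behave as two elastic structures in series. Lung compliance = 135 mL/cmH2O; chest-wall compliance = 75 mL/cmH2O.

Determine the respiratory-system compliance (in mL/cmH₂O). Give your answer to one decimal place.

48.2

Lung and chest wall are elastances in series: 1/Crs = 1/CL + 1/Ccw.
1/Crs = 1/135 + 1/75 = 0.02074.
Crs = 48.216 mL/cmH2O.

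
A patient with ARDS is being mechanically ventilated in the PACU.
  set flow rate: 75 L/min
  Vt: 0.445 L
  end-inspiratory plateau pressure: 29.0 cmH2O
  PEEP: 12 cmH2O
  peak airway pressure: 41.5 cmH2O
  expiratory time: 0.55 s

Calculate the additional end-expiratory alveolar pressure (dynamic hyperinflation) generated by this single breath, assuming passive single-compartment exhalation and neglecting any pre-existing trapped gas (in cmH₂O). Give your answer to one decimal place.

2.1

Flow: 75 L/min ÷ 60 = 1.25 L/s.
R = (PIP − Pplat)/V̇ = (41.5 − 29.0) / 1.25 = 12.5/1.25 = 10.0 cmH2O·s/L.
C = Vt/(Pplat − PEEP) = 445.0 / (29.0 − 12) = 445.0/17.0 = 26.176 mL/cmH2O.
τ = R × C = 10.0 × 0.02618 L/cmH2O = 0.2618 s.
Fraction remaining = e^(−Te/τ) = e^(−0.55/0.2618) = 0.1224; trapped volume = 445.0 × 0.1224 = 54.468 mL.
Additional alveolar pressure from trapping ≈ V_trapped / C = 54.468 / 26.176 = 2.081 cmH2O.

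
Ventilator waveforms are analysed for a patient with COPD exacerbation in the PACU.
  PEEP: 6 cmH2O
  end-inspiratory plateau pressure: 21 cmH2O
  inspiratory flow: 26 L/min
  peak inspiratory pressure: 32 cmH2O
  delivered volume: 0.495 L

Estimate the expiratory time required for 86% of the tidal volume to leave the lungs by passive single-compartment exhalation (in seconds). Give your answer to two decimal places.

1.65

Flow: 26 L/min ÷ 60 = 0.4333 L/s.
R = (PIP − Pplat)/V̇ = (32 − 21) / 0.4333 = 11.0/0.4333 = 25.387 cmH2O·s/L.
C = Vt/(Pplat − PEEP) = 495.0 / (21 − 6) = 495.0/15.0 = 33.0 mL/cmH2O.
τ = R × C = 25.387 × 0.033 L/cmH2O = 0.8378 s.
t = −τ·ln(1 − 0.86) = −0.8378·ln(0.14) = 1.647 s.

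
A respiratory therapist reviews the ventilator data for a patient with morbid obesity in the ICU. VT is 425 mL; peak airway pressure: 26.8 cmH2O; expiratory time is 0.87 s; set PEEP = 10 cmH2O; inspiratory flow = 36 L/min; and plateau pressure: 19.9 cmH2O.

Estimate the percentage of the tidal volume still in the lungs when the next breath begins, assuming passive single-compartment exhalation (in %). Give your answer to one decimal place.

17.2

Flow: 36 L/min ÷ 60 = 0.6 L/s.
R = (PIP − Pplat)/V̇ = (26.8 − 19.9) / 0.6 = 6.9/0.6 = 11.5 cmH2O·s/L.
C = Vt/(Pplat − PEEP) = 425.0 / (19.9 − 10) = 425.0/9.9 = 42.929 mL/cmH2O.
τ = R × C = 11.5 × 0.04293 L/cmH2O = 0.4937 s.
Fraction remaining at end-expiration = e^(−Te/τ) = e^(−0.87/0.4937) = 0.1717 → 17.17%.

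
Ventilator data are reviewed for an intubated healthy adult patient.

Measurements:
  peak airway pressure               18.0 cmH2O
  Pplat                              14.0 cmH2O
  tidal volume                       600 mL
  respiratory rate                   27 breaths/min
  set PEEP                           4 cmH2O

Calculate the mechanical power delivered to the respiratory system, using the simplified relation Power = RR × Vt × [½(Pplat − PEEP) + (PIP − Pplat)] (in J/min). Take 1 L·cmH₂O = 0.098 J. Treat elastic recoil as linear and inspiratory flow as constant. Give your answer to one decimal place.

Per-breath work = Vt × [½(Pplat−PEEP) + (PIP−Pplat)] = 0.600 × [0.5×10.0 + 4.0] = 0.600 × 9.0 = 5.4 L·cmH2O.
Power = 27 × 5.4 = 145.8 L·cmH2O/min.
× 0.098 J/(L·cmH2O) → 14.288 J/min.

14.3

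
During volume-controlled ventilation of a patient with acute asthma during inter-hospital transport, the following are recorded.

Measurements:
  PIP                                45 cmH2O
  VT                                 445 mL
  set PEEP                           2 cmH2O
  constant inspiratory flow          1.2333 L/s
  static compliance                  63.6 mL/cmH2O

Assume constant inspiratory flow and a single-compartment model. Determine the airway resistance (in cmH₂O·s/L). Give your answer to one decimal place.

Equation of motion (constant flow): PIP = Vt/C + R·V̇ + PEEP.
R·V̇ = PIP − Vt/C − PEEP = 45 − 445/63.6 − 2 = 45 − 6.997 − 2 = 36.003 cmH2O.
R = 36.003 / 1.2333 = 29.192 cmH2O·s/L.

29.2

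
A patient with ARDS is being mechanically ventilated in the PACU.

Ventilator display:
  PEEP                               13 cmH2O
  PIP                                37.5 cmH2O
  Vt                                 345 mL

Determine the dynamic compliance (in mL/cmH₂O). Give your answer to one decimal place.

Dynamic compliance = Vt / (PIP − PEEP) = 345 / (37.5 − 13) = 345 / 24.5 = 14.082 mL/cmH2O.

14.1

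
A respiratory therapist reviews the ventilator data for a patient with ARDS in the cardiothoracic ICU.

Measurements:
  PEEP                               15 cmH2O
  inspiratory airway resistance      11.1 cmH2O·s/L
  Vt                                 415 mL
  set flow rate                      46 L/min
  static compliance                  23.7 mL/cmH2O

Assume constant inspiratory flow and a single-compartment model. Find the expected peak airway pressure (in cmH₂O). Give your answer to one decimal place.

41.0

Flow: 46 L/min ÷ 60 = 0.7667 L/s.
Equation of motion (constant flow): PIP = Vt/C + R·V̇ + PEEP.
PIP = 415/23.7 + 11.1×0.7667 + 15 = 17.511 + 8.51 + 15 = 41.021 cmH2O.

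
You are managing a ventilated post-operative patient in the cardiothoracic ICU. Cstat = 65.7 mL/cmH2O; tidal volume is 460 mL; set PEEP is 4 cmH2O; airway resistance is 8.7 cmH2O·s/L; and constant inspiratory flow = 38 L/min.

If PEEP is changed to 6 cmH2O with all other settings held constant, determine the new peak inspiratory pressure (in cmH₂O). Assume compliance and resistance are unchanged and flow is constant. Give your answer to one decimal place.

Flow: 38 L/min ÷ 60 = 0.6333 L/s.
PIP = Vt/C + R·V̇ + PEEP (constant-flow equation of motion).
Only the baseline term changes: ΔPIP = ΔPEEP = 6 − 4 = 2.0 cmH2O.
Original PIP = 460/65.7 + 8.7×0.6333 + 4 = 16.511 cmH2O; new PIP = 16.511 + (2.0) = 18.511 cmH2O.

18.5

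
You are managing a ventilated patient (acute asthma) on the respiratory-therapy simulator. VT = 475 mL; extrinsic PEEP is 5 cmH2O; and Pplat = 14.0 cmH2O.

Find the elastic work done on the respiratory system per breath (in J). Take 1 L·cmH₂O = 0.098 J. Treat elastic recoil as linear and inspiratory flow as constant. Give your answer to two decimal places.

Elastic work ≈ ½ × (Pplat − PEEP) × Vt = 0.5 × (14.0 − 5) × 0.475 L = 0.5 × 9.0 × 0.475 = 2.138 L·cmH2O.
× 0.098 J/(L·cmH2O) → 0.2095 J.

0.21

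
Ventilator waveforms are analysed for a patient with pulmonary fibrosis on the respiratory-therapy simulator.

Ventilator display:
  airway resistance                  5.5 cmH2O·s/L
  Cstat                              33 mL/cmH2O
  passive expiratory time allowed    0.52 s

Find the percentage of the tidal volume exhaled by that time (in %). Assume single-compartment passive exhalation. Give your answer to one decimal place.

τ = R × C = 5.5 × 33 mL/cmH2O = 5.5 × 0.033 L/cmH2O = 0.1815 s.
Passive exhalation: V(t)/V₀ = e^(−t/τ) = e^(−0.52/0.1815) = 0.05698.
Fraction exhaled = 1 − 0.05698 = 0.943 → 94.3%.

94.3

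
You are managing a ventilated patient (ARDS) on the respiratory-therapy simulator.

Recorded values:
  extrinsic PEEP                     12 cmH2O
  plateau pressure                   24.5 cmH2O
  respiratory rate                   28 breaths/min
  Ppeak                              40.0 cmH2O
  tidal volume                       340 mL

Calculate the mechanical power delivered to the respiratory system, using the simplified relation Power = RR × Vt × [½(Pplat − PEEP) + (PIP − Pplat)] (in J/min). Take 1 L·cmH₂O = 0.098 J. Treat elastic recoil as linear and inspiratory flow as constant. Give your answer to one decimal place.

20.3

Per-breath work = Vt × [½(Pplat−PEEP) + (PIP−Pplat)] = 0.340 × [0.5×12.5 + 15.5] = 0.340 × 21.75 = 7.395 L·cmH2O.
Power = 28 × 7.395 = 207.06 L·cmH2O/min.
× 0.098 J/(L·cmH2O) → 20.292 J/min.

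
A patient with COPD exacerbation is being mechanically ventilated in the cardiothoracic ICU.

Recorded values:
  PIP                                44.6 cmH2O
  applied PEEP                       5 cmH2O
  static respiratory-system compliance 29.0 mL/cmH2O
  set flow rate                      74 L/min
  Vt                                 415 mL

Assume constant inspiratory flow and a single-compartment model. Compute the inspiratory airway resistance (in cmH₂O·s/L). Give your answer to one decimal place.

Flow: 74 L/min ÷ 60 = 1.2333 L/s.
Equation of motion (constant flow): PIP = Vt/C + R·V̇ + PEEP.
R·V̇ = PIP − Vt/C − PEEP = 44.6 − 415/29.0 − 5 = 44.6 − 14.31 − 5 = 25.29 cmH2O.
R = 25.29 / 1.2333 = 20.506 cmH2O·s/L.

20.5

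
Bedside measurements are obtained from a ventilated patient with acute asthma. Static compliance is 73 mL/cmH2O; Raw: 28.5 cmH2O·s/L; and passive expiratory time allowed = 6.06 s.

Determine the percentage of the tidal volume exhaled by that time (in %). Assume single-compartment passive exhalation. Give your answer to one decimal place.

94.6

τ = R × C = 28.5 × 73 mL/cmH2O = 28.5 × 0.073 L/cmH2O = 2.081 s.
Passive exhalation: V(t)/V₀ = e^(−t/τ) = e^(−6.06/2.081) = 0.05436.
Fraction exhaled = 1 − 0.05436 = 0.9456 → 94.56%.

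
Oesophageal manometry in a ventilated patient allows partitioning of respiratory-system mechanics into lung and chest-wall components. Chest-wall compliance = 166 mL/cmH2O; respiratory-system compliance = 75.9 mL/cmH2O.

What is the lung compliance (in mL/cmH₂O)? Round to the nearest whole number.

140

1/CL = 1/Crs − 1/Ccw.
1/CL = 1/75.9 − 1/166 = 0.007151.
CL = 139.84 mL/cmH2O.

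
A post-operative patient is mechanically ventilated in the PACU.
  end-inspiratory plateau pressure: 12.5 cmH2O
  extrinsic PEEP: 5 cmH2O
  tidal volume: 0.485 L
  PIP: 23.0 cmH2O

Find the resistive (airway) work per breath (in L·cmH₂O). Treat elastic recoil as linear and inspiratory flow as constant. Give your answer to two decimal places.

With constant inspiratory flow the resistive pressure is constant at PIP − Pplat = 23.0 − 12.5 = 10.5 cmH2O, so resistive work = 10.5 × 0.485 = 5.093 L·cmH2O.

5.09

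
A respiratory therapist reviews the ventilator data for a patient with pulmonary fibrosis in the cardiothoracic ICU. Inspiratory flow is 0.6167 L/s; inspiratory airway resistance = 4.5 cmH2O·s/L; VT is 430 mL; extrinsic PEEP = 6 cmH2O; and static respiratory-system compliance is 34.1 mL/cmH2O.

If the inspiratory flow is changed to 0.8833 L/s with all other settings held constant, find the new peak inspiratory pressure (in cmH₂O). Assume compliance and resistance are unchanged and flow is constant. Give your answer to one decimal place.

PIP = Vt/C + R·V̇ + PEEP (constant-flow equation of motion).
Only the resistive term changes: ΔPIP = R × ΔV̇ = 4.5 × (0.8833 − 0.6167) = 4.5 × 0.2666 = 1.2 cmH2O.
Original PIP = 430/34.1 + 4.5×0.6167 + 6 = 21.385 cmH2O; new PIP = 21.385 + (1.2) = 22.585 cmH2O.

22.6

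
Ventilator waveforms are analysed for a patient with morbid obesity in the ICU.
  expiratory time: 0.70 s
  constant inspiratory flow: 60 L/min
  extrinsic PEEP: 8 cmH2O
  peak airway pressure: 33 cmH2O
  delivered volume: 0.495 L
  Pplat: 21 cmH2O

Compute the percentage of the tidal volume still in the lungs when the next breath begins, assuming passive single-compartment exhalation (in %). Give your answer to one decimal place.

21.6

Flow: 60 L/min ÷ 60 = 1 L/s.
R = (PIP − Pplat)/V̇ = (33 − 21) / 1 = 12.0/1 = 12.0 cmH2O·s/L.
C = Vt/(Pplat − PEEP) = 495.0 / (21 − 8) = 495.0/13.0 = 38.077 mL/cmH2O.
τ = R × C = 12.0 × 0.03808 L/cmH2O = 0.457 s.
Fraction remaining at end-expiration = e^(−Te/τ) = e^(−0.70/0.457) = 0.2162 → 21.62%.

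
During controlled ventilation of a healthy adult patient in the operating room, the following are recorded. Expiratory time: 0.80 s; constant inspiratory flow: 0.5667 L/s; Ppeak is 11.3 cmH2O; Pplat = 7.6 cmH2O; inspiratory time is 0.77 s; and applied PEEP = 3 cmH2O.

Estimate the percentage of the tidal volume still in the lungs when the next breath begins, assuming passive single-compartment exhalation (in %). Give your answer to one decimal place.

27.5

Vt = flow × Ti = 0.5667 L/s × 0.77 s × 1000 mL/L = 436.36 mL.
R = (PIP − Pplat)/V̇ = (11.3 − 7.6) / 0.5667 = 3.7/0.5667 = 6.529 cmH2O·s/L.
C = Vt/(Pplat − PEEP) = 436.36 / (7.6 − 3) = 436.36/4.6 = 94.861 mL/cmH2O.
τ = R × C = 6.529 × 0.09486 L/cmH2O = 0.6193 s.
Fraction remaining at end-expiration = e^(−Te/τ) = e^(−0.80/0.6193) = 0.2748 → 27.48%.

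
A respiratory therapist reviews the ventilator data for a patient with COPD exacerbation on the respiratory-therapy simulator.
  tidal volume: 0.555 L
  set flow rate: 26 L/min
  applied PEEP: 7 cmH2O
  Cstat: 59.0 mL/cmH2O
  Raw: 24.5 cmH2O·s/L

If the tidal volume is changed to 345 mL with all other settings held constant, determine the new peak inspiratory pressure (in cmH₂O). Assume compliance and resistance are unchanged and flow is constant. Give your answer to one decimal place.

23.5

Flow: 26 L/min ÷ 60 = 0.4333 L/s.
PIP = Vt/C + R·V̇ + PEEP (constant-flow equation of motion).
Only the elastic term changes: ΔPIP = ΔVt / C = (345 − 555) / 59.0 = -3.559 cmH2O.
Original PIP = 555/59.0 + 24.5×0.4333 + 7 = 27.023 cmH2O; new PIP = 27.023 + (-3.559) = 23.464 cmH2O.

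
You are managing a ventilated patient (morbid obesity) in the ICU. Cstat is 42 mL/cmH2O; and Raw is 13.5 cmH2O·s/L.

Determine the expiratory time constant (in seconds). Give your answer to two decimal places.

0.57

τ = R × C = 13.5 × 42 mL/cmH2O = 13.5 × 0.042 L/cmH2O = 0.567 s.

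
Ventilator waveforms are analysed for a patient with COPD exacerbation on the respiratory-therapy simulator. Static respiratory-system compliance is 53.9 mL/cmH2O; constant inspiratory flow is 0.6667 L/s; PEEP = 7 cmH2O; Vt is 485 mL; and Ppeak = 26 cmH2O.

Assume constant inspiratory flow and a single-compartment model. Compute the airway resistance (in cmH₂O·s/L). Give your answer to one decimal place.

Equation of motion (constant flow): PIP = Vt/C + R·V̇ + PEEP.
R·V̇ = PIP − Vt/C − PEEP = 26 − 485/53.9 − 7 = 26 − 8.998 − 7 = 10.002 cmH2O.
R = 10.002 / 0.6667 = 15.002 cmH2O·s/L.

15.0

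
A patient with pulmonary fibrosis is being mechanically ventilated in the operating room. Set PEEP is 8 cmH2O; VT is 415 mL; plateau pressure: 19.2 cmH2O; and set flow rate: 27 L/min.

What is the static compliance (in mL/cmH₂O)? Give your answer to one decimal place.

Cstat = Vt / (Pplat − PEEP) = 415 / (19.2 − 8) = 415 / 11.2 = 37.054 mL/cmH2O.

37.1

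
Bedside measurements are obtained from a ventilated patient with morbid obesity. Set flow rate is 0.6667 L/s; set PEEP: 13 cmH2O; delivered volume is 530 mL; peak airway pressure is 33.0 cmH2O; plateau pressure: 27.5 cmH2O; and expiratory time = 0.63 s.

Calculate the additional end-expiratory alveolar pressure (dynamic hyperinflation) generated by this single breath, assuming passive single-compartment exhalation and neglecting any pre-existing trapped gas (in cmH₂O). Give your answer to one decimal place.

1.8

R = (PIP − Pplat)/V̇ = (33.0 − 27.5) / 0.6667 = 5.5/0.6667 = 8.25 cmH2O·s/L.
C = Vt/(Pplat − PEEP) = 530.0 / (27.5 − 13) = 530.0/14.5 = 36.552 mL/cmH2O.
τ = R × C = 8.25 × 0.03655 L/cmH2O = 0.3015 s.
Fraction remaining = e^(−Te/τ) = e^(−0.63/0.3015) = 0.1237; trapped volume = 530.0 × 0.1237 = 65.561 mL.
Additional alveolar pressure from trapping ≈ V_trapped / C = 65.561 / 36.552 = 1.794 cmH2O.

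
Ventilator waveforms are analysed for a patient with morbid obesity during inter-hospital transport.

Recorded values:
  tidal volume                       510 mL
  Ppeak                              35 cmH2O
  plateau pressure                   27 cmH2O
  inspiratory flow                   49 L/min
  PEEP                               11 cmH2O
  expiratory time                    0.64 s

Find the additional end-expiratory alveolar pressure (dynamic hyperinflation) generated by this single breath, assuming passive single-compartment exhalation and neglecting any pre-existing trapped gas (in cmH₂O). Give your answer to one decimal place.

Flow: 49 L/min ÷ 60 = 0.8167 L/s.
R = (PIP − Pplat)/V̇ = (35 − 27) / 0.8167 = 8.0/0.8167 = 9.796 cmH2O·s/L.
C = Vt/(Pplat − PEEP) = 510.0 / (27 − 11) = 510.0/16.0 = 31.875 mL/cmH2O.
τ = R × C = 9.796 × 0.03188 L/cmH2O = 0.3123 s.
Fraction remaining = e^(−Te/τ) = e^(−0.64/0.3123) = 0.1288; trapped volume = 510.0 × 0.1288 = 65.688 mL.
Additional alveolar pressure from trapping ≈ V_trapped / C = 65.688 / 31.875 = 2.061 cmH2O.

2.1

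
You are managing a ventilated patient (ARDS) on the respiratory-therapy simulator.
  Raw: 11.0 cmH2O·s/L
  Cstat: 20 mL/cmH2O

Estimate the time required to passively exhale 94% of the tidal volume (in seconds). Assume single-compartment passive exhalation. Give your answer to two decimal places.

0.62

τ = R × C = 11.0 × 20 mL/cmH2O = 11.0 × 0.020 L/cmH2O = 0.22 s.
Exhaled fraction f = 1 − e^(−t/τ) → t = −τ·ln(1 − f) = −0.22·ln(0.06) = 0.619 s.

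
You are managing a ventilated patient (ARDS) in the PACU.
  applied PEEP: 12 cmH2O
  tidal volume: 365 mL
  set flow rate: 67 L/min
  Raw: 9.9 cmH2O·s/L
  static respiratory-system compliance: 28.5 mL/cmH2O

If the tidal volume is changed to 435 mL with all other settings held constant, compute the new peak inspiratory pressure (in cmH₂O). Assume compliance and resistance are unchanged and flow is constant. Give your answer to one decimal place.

Flow: 67 L/min ÷ 60 = 1.1167 L/s.
PIP = Vt/C + R·V̇ + PEEP (constant-flow equation of motion).
Only the elastic term changes: ΔPIP = ΔVt / C = (435 − 365) / 28.5 = 2.456 cmH2O.
Original PIP = 365/28.5 + 9.9×1.1167 + 12 = 35.862 cmH2O; new PIP = 35.862 + (2.456) = 38.318 cmH2O.

38.3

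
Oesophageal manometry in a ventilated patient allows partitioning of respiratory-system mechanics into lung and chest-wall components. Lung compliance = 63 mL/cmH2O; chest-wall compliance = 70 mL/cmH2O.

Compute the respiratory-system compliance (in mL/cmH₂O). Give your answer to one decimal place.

33.2

Lung and chest wall are elastances in series: 1/Crs = 1/CL + 1/Ccw.
1/Crs = 1/63 + 1/70 = 0.03016.
Crs = 33.156 mL/cmH2O.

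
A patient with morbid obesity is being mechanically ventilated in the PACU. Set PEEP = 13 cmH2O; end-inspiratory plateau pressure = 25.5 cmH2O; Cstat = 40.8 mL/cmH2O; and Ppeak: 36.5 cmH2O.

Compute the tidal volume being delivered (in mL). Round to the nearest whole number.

Vt = Cstat × (Pplat − PEEP) = 40.8 × (25.5 − 13) = 40.8 × 12.5 = 510.0 mL.

510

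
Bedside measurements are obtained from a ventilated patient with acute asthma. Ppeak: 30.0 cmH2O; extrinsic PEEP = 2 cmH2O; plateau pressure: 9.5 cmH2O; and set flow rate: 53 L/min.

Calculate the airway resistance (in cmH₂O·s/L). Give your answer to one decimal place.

Flow: 53 L/min ÷ 60 = 0.8833 L/s.
Raw = (PIP − Pplat) / flow = (30.0 − 9.5) / 0.8833 = 20.5 / 0.8833 = 23.208 cmH2O·s/L.

23.2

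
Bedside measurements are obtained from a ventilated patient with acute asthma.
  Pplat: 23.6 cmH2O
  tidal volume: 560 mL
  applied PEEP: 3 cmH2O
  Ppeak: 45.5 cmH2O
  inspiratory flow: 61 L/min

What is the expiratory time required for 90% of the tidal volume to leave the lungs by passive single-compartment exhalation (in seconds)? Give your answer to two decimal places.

1.35

Flow: 61 L/min ÷ 60 = 1.0167 L/s.
R = (PIP − Pplat)/V̇ = (45.5 − 23.6) / 1.0167 = 21.9/1.0167 = 21.54 cmH2O·s/L.
C = Vt/(Pplat − PEEP) = 560.0 / (23.6 − 3) = 560.0/20.6 = 27.184 mL/cmH2O.
τ = R × C = 21.54 × 0.02718 L/cmH2O = 0.5855 s.
t = −τ·ln(1 − 0.90) = −0.5855·ln(0.1) = 1.348 s.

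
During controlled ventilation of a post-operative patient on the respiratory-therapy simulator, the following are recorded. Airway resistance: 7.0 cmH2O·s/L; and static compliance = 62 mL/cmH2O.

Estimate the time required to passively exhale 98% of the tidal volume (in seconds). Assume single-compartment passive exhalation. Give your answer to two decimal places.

τ = R × C = 7.0 × 62 mL/cmH2O = 7.0 × 0.062 L/cmH2O = 0.434 s.
Exhaled fraction f = 1 − e^(−t/τ) → t = −τ·ln(1 − f) = −0.434·ln(0.02) = 1.698 s.

1.70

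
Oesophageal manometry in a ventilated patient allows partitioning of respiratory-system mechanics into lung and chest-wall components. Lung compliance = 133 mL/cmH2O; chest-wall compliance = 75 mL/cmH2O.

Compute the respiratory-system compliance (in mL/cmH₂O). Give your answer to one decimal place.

Lung and chest wall are elastances in series: 1/Crs = 1/CL + 1/Ccw.
1/Crs = 1/133 + 1/75 = 0.02085.
Crs = 47.962 mL/cmH2O.

48.0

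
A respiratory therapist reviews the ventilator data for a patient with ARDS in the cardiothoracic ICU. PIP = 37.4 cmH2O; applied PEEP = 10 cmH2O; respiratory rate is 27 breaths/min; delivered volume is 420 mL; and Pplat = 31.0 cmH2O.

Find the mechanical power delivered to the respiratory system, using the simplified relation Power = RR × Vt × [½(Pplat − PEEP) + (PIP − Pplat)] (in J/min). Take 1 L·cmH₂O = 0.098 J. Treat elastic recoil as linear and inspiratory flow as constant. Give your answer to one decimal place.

Per-breath work = Vt × [½(Pplat−PEEP) + (PIP−Pplat)] = 0.420 × [0.5×21.0 + 6.4] = 0.420 × 16.9 = 7.098 L·cmH2O.
Power = 27 × 7.098 = 191.65 L·cmH2O/min.
× 0.098 J/(L·cmH2O) → 18.782 J/min.

18.8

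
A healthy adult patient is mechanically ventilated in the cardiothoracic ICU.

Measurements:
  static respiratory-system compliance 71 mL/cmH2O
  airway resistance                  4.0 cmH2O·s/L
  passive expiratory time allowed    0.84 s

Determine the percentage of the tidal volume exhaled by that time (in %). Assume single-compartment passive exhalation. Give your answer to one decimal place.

94.8

τ = R × C = 4.0 × 71 mL/cmH2O = 4.0 × 0.071 L/cmH2O = 0.284 s.
Passive exhalation: V(t)/V₀ = e^(−t/τ) = e^(−0.84/0.284) = 0.05194.
Fraction exhaled = 1 − 0.05194 = 0.9481 → 94.81%.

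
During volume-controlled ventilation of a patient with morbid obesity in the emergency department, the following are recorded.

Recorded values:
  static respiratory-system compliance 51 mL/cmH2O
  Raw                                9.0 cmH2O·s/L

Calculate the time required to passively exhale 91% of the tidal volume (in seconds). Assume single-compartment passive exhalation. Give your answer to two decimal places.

1.11

τ = R × C = 9.0 × 51 mL/cmH2O = 9.0 × 0.051 L/cmH2O = 0.459 s.
Exhaled fraction f = 1 − e^(−t/τ) → t = −τ·ln(1 − f) = −0.459·ln(0.09) = 1.105 s.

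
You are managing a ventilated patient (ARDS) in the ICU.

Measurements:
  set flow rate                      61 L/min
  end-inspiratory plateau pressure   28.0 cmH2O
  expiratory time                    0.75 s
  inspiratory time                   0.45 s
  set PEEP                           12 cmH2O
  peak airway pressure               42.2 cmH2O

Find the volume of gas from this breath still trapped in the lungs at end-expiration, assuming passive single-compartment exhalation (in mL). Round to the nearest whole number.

Flow: 61 L/min ÷ 60 = 1.0167 L/s.
Vt = flow × Ti = 1.0167 L/s × 0.45 s × 1000 mL/L = 457.52 mL.
R = (PIP − Pplat)/V̇ = (42.2 − 28.0) / 1.0167 = 14.2/1.0167 = 13.967 cmH2O·s/L.
C = Vt/(Pplat − PEEP) = 457.52 / (28.0 − 12) = 457.52/16.0 = 28.595 mL/cmH2O.
τ = R × C = 13.967 × 0.0286 L/cmH2O = 0.3995 s.
Fraction remaining = e^(−Te/τ) = e^(−0.75/0.3995) = 0.153.
Trapped volume = 457.52 × 0.153 = 70.001 mL.

70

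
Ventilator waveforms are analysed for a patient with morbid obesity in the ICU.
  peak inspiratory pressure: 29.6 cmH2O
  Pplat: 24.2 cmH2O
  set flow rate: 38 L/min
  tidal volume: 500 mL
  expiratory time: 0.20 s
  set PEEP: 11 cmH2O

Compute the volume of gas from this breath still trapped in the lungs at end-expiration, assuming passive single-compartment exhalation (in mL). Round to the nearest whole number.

269

Flow: 38 L/min ÷ 60 = 0.6333 L/s.
R = (PIP − Pplat)/V̇ = (29.6 − 24.2) / 0.6333 = 5.4/0.6333 = 8.527 cmH2O·s/L.
C = Vt/(Pplat − PEEP) = 500.0 / (24.2 − 11) = 500.0/13.2 = 37.879 mL/cmH2O.
τ = R × C = 8.527 × 0.03788 L/cmH2O = 0.323 s.
Fraction remaining = e^(−Te/τ) = e^(−0.20/0.323) = 0.5384.
Trapped volume = 500.0 × 0.5384 = 269.2 mL.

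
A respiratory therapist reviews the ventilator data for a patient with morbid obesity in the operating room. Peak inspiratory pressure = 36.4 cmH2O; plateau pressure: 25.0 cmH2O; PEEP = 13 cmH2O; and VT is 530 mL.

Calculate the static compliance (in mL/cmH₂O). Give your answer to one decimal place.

44.2

Cstat = Vt / (Pplat − PEEP) = 530 / (25.0 − 13) = 530 / 12.0 = 44.167 mL/cmH2O.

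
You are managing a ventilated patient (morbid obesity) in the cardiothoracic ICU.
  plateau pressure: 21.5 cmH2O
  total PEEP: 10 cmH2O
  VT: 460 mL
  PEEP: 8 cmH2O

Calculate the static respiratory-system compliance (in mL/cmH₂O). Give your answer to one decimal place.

40.0

End-expiratory occlusion gives total PEEP = 10 cmH2O (intrinsic PEEP = 10 − 8 = 2). Use total PEEP for the elastic gradient.
Cstat = Vt / (Pplat − PEEPtotal) = 460 / (21.5 − 10) = 460 / 11.5 = 40.0 mL/cmH2O.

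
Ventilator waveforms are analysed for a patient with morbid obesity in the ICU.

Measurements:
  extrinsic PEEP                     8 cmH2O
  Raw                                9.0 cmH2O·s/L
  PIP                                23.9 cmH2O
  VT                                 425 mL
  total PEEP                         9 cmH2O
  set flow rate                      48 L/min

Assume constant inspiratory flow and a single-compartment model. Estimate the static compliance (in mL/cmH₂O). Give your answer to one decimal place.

Flow: 48 L/min ÷ 60 = 0.8 L/s.
Total PEEP = 9 cmH2O (set 8 + intrinsic 1); this is the baseline alveolar pressure.
Equation of motion (constant flow): PIP = Vt/C + R·V̇ + PEEP.
Vt/C = PIP − R·V̇ − PEEP = 23.9 − 9.0×0.8 − 9 = 23.9 − 7.2 − 9 = 7.7 cmH2O.
C = Vt / 7.7 = 425 / 7.7 = 55.195 mL/cmH2O.

55.2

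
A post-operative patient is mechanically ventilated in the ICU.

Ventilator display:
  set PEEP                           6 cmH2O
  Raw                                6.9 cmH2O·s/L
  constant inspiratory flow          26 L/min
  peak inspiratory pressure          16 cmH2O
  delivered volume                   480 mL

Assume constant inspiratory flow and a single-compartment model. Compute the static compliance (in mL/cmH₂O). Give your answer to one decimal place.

Flow: 26 L/min ÷ 60 = 0.4333 L/s.
Equation of motion (constant flow): PIP = Vt/C + R·V̇ + PEEP.
Vt/C = PIP − R·V̇ − PEEP = 16 − 6.9×0.4333 − 6 = 16 − 2.99 − 6 = 7.01 cmH2O.
C = Vt / 7.01 = 480 / 7.01 = 68.474 mL/cmH2O.

68.5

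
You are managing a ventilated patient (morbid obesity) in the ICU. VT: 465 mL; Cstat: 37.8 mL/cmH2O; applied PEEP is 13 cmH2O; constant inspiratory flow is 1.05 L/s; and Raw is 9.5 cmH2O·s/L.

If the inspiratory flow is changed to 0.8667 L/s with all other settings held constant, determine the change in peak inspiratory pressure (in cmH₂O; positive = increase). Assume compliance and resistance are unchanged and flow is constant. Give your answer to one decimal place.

-1.7

PIP = Vt/C + R·V̇ + PEEP (constant-flow equation of motion).
Only the resistive term changes: ΔPIP = R × ΔV̇ = 9.5 × (0.8667 − 1.05) = 9.5 × -0.1833 = -1.741 cmH2O.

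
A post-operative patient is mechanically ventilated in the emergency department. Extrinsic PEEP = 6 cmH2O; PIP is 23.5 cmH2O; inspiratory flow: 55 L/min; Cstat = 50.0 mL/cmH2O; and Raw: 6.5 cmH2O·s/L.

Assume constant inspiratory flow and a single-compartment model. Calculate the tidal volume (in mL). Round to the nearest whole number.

577

Flow: 55 L/min ÷ 60 = 0.9167 L/s.
Equation of motion (constant flow): PIP = Vt/C + R·V̇ + PEEP.
Vt/C = PIP − R·V̇ − PEEP = 23.5 − 5.959 − 6 = 11.541 cmH2O.
Vt = C × 11.541 = 50.0 × 11.541 = 577.05 mL.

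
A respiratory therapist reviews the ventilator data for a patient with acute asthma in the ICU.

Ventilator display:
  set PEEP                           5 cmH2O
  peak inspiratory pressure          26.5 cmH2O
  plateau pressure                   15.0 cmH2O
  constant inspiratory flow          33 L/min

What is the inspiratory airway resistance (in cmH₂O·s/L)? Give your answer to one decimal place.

20.9

Flow: 33 L/min ÷ 60 = 0.55 L/s.
Raw = (PIP − Pplat) / flow = (26.5 − 15.0) / 0.55 = 11.5 / 0.55 = 20.909 cmH2O·s/L.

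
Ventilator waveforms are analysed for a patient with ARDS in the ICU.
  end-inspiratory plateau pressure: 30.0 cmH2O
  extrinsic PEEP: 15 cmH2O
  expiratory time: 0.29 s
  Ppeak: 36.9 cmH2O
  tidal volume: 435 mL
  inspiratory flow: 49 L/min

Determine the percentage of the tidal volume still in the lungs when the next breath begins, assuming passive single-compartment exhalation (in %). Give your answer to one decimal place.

30.6

Flow: 49 L/min ÷ 60 = 0.8167 L/s.
R = (PIP − Pplat)/V̇ = (36.9 − 30.0) / 0.8167 = 6.9/0.8167 = 8.449 cmH2O·s/L.
C = Vt/(Pplat − PEEP) = 435.0 / (30.0 − 15) = 435.0/15.0 = 29.0 mL/cmH2O.
τ = R × C = 8.449 × 0.029 L/cmH2O = 0.245 s.
Fraction remaining at end-expiration = e^(−Te/τ) = e^(−0.29/0.245) = 0.3062 → 30.62%.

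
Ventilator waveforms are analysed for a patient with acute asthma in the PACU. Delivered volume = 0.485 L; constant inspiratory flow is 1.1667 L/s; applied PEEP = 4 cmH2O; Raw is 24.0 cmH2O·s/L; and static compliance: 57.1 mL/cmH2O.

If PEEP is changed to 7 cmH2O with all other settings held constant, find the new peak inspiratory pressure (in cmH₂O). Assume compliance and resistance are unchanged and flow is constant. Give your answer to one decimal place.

PIP = Vt/C + R·V̇ + PEEP (constant-flow equation of motion).
Only the baseline term changes: ΔPIP = ΔPEEP = 7 − 4 = 3.0 cmH2O.
Original PIP = 485/57.1 + 24.0×1.1667 + 4 = 40.495 cmH2O; new PIP = 40.495 + (3.0) = 43.495 cmH2O.

43.5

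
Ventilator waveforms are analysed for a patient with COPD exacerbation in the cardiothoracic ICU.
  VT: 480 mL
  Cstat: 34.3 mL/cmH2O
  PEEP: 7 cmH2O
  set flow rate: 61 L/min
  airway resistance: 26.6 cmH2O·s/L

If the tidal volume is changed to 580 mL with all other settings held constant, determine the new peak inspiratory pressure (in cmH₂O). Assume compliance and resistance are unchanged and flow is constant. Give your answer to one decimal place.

Flow: 61 L/min ÷ 60 = 1.0167 L/s.
PIP = Vt/C + R·V̇ + PEEP (constant-flow equation of motion).
Only the elastic term changes: ΔPIP = ΔVt / C = (580 − 480) / 34.3 = 2.915 cmH2O.
Original PIP = 480/34.3 + 26.6×1.0167 + 7 = 48.038 cmH2O; new PIP = 48.038 + (2.915) = 50.953 cmH2O.

51.0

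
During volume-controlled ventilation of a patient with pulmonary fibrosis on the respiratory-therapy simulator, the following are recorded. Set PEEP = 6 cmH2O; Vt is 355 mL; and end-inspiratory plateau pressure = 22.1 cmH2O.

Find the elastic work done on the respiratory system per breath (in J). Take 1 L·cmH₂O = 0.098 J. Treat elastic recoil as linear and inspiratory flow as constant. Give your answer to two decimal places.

0.28

Elastic work ≈ ½ × (Pplat − PEEP) × Vt = 0.5 × (22.1 − 6) × 0.355 L = 0.5 × 16.1 × 0.355 = 2.858 L·cmH2O.
× 0.098 J/(L·cmH2O) → 0.2801 J.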